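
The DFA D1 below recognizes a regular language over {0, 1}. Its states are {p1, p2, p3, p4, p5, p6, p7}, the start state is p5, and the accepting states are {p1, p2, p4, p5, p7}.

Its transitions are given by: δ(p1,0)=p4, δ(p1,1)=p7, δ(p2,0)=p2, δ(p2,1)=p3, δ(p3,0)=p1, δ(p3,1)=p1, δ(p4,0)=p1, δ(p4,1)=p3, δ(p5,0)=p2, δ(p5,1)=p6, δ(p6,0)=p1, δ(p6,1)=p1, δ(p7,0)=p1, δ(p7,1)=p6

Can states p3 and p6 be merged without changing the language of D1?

All states are reachable from the start state.
P0 = {p1,p2,p4,p5,p7} | {p3,p6}.
Split {p1,p2,p4,p5,p7} by δ(·,1) → {p2,p4,p5,p7} and {p1}.
Split {p2,p4,p5,p7} by δ(·,0) → {p2,p5} and {p4,p7}.
Stable partition: {p2,p5} | {p3,p6} | {p1} | {p4,p7} — 4 equivalence classes.
p3 and p6 lie in the same block of the stable partition, so they are equivalent — no string distinguishes them.

Yes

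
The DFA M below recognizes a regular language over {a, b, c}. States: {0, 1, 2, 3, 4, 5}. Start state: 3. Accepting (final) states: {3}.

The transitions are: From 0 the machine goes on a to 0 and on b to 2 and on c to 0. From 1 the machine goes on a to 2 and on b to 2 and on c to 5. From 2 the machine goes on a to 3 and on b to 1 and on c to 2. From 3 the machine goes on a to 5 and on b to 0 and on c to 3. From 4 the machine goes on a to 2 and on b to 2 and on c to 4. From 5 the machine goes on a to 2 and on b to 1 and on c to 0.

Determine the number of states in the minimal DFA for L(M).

First remove the unreachable states {4}; 5 states remain.
Start with accepting vs non-accepting: {3} | {0,1,2,5}.
On input a, block {0,1,2,5} splits into {0,1,5} and {2}.
On input a, block {0,1,5} splits into {1,5} and {0}.
On input b, block {1,5} splits into {1} and {5}.
No further refinement is possible. Final partition (5 blocks): {3} | {1} | {2} | {0} | {5}.

5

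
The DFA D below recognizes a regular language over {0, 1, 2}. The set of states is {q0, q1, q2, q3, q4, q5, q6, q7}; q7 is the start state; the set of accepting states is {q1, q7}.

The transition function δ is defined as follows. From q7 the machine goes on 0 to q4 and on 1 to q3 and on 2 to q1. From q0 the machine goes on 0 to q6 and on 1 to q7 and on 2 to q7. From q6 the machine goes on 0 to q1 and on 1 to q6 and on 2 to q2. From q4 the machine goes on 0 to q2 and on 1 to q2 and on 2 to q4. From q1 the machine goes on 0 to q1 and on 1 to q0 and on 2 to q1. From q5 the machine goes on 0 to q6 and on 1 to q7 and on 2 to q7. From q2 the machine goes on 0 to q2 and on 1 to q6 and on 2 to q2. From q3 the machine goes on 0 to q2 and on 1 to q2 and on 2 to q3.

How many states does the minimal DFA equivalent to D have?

States {q5} cannot be reached from the start state, so discard them.
Initial partition by acceptance: {q1,q7} | {q0,q2,q3,q4,q6}.
Split {q1,q7} by δ(·,0) → {q1} and {q7}.
On input 0, block {q0,q2,q3,q4,q6} splits into {q0,q2,q3,q4} and {q6}.
Refine {q0,q2,q3,q4} on symbol 0: members go to different blocks, giving {q2,q3,q4} and {q0}.
On input 1, block {q2,q3,q4} splits into {q3,q4} and {q2}.
Stable partition: {q1} | {q3,q4} | {q7} | {q6} | {q0} | {q2} — 6 equivalence classes.

6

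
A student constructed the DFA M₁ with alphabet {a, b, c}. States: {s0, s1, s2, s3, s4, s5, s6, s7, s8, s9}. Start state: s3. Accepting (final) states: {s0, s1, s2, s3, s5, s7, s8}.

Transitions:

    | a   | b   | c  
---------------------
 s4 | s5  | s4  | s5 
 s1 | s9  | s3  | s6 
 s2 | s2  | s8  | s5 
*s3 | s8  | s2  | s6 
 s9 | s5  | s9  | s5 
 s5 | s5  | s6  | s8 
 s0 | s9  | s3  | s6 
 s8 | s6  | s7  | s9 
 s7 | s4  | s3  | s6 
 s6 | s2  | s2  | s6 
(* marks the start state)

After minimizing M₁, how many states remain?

7

First remove the unreachable states {s0,s1}; 8 states remain.
Start with accepting vs non-accepting: {s2,s3,s5,s7,s8} | {s4,s6,s9}.
On input a, block {s2,s3,s5,s7,s8} splits into {s2,s3,s5} and {s7,s8}.
Refine {s2,s3,s5} on symbol a: members go to different blocks, giving {s2,s5} and {s3}.
Refine {s2,s5} on symbol b: members go to different blocks, giving {s2} and {s5}.
On input a, block {s4,s6,s9} splits into {s4,s9} and {s6}.
Split {s7,s8} by δ(·,a) → {s7} and {s8}.
Stable partition: {s2} | {s4,s9} | {s7} | {s3} | {s5} | {s6} | {s8} — 7 equivalence classes.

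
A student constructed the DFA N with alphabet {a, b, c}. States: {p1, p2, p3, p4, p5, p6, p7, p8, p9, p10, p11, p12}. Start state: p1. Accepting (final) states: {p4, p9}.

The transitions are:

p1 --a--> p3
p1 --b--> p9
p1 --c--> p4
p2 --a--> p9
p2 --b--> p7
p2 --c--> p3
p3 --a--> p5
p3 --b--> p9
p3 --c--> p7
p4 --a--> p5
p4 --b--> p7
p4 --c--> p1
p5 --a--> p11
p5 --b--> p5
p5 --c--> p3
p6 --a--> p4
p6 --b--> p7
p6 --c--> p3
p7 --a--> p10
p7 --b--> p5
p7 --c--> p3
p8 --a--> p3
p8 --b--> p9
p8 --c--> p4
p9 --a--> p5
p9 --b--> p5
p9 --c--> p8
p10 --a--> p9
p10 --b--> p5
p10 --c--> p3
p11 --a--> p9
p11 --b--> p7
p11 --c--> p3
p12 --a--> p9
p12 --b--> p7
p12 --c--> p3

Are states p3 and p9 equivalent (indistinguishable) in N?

No

First remove the unreachable states {p2,p6,p12}; 9 states remain.
Start with accepting vs non-accepting: {p4,p9} | {p1,p3,p5,p7,p8,p10,p11}.
Split {p1,p3,p5,p7,p8,p10,p11} by δ(·,a) → {p1,p3,p5,p7,p8} and {p10,p11}.
Refine {p1,p3,p5,p7,p8} on symbol a: members go to different blocks, giving {p1,p3,p8} and {p5,p7}.
Split {p1,p3,p8} by δ(·,a) → {p1,p8} and {p3}.
Stable partition: {p4,p9} | {p1,p8} | {p10,p11} | {p5,p7} | {p3} — 5 equivalence classes.
p3 and p9 end up in different blocks, so they are distinguishable. For instance, the string 'ε' is accepted from only p9.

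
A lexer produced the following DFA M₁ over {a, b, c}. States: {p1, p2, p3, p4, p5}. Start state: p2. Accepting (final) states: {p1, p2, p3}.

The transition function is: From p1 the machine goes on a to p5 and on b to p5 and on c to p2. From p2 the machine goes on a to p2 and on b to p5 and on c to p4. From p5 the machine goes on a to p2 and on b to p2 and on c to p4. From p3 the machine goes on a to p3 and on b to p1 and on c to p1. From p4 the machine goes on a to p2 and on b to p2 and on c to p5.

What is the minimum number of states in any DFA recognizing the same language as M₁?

2

First remove the unreachable states {p1,p3}; 3 states remain.
Initial partition by acceptance: {p2} | {p4,p5}.
No further refinement is possible. Final partition (2 blocks): {p2} | {p4,p5}.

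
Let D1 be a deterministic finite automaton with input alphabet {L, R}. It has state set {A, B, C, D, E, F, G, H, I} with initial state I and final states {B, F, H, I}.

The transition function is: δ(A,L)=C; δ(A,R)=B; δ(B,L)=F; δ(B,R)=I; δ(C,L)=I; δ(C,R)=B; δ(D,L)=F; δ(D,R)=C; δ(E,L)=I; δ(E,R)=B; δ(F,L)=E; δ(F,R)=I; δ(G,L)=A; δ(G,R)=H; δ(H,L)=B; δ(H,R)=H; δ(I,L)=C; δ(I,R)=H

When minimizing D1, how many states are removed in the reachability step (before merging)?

3

BFS from I reaches {B, C, E, F, H, I}; the 3 state(s) A, D, G are never visited.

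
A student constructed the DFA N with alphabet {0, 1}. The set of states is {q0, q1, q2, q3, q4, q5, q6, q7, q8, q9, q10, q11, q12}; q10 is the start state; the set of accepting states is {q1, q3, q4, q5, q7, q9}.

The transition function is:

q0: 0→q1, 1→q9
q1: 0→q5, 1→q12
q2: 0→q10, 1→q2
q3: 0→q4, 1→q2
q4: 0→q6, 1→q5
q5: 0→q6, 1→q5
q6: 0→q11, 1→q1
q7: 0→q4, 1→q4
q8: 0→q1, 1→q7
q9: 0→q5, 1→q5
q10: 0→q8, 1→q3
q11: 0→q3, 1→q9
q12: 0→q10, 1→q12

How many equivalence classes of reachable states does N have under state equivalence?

First remove the unreachable states {q0}; 12 states remain.
Initial partition by acceptance: {q1,q3,q4,q5,q7,q9} | {q2,q6,q8,q10,q11,q12}.
Refine {q1,q3,q4,q5,q7,q9} on symbol 0: members go to different blocks, giving {q1,q3,q7,q9} and {q4,q5}.
Split {q1,q3,q7,q9} by δ(·,1) → {q1,q3} and {q7,q9}.
Split {q2,q6,q8,q10,q11,q12} by δ(·,0) → {q2,q6,q10,q12} and {q8,q11}.
On input 0, block {q2,q6,q10,q12} splits into {q2,q12} and {q6,q10}.
The partition is now stable with 6 blocks: {q1,q3} | {q2,q12} | {q4,q5} | {q7,q9} | {q8,q11} | {q6,q10}.

6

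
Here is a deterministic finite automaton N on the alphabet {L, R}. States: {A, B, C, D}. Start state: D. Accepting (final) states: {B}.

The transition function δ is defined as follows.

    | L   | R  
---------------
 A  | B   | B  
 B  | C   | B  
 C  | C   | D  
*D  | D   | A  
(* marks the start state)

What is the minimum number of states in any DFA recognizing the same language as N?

4

All states are reachable from the start state.
Initial partition by acceptance: {B} | {A,C,D}.
Refine {A,C,D} on symbol L: members go to different blocks, giving {C,D} and {A}.
On input R, block {C,D} splits into {C} and {D}.
Stable partition: {B} | {C} | {A} | {D} — 4 equivalence classes.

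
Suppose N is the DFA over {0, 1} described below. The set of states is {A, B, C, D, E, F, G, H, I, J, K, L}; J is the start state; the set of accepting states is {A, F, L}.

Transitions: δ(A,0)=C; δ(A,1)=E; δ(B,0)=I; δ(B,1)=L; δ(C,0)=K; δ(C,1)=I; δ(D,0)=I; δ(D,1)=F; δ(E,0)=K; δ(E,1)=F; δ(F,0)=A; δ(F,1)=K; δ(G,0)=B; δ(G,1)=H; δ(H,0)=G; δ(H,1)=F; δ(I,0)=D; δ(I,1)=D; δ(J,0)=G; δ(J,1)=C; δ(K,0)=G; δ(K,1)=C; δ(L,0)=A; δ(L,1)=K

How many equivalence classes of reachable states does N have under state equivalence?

Every state is reachable, so we keep all 12.
Start with accepting vs non-accepting: {A,F,L} | {B,C,D,E,G,H,I,J,K}.
On input 0, block {A,F,L} splits into {F,L} and {A}.
Split {B,C,D,E,G,H,I,J,K} by δ(·,1) → {C,G,I,J,K} and {B,D,E,H}.
Refine {C,G,I,J,K} on symbol 0: members go to different blocks, giving {C,J,K} and {G,I}.
Split {C,J,K} by δ(·,0) → {J,K} and {C}.
On input 0, block {B,D,E,H} splits into {B,D,H} and {E}.
The partition is now stable with 7 blocks: {F,L} | {J,K} | {A} | {B,D,H} | {G,I} | {C} | {E}.

7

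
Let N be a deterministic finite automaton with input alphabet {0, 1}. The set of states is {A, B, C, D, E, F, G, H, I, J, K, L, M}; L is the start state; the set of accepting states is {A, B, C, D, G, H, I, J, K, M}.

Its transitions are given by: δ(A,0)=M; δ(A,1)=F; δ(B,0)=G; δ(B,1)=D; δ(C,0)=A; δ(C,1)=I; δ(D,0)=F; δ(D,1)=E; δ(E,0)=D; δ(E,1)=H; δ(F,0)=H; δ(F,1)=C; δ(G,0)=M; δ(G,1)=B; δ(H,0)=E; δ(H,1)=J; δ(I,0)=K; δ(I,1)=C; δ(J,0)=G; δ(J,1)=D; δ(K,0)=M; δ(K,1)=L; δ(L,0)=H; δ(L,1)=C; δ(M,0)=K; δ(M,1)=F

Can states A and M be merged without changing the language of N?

Initial partition by acceptance: {A,B,C,D,G,H,I,J,K,M} | {E,F,L}.
Split {A,B,C,D,G,H,I,J,K,M} by δ(·,0) → {A,B,C,G,I,J,K,M} and {D,H}.
Split {A,B,C,G,I,J,K,M} by δ(·,1) → {A,K,M} and {C,G,I} and {B,J}.
Refine {E,F,L} on symbol 1: members go to different blocks, giving {F,L} and {E}.
Split {D,H} by δ(·,0) → {D} and {H}.
Refine {C,G,I} on symbol 1: members go to different blocks, giving {C,I} and {G}.
No further refinement is possible. Final partition (8 blocks): {A,K,M} | {F,L} | {D} | {C,I} | {B,J} | {E} | {H} | {G}.
A and M lie in the same block of the stable partition, so they are equivalent — no string distinguishes them.

Yes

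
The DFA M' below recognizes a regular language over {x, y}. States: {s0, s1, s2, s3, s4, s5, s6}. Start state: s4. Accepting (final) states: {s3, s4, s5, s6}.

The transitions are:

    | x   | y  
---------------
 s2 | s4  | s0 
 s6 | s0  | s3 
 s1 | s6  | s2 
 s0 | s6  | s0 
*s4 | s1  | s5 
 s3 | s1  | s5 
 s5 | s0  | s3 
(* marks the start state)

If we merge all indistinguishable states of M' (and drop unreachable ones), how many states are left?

2

Start with accepting vs non-accepting: {s3,s4,s5,s6} | {s0,s1,s2}.
No further refinement is possible. Final partition (2 blocks): {s3,s4,s5,s6} | {s0,s1,s2}.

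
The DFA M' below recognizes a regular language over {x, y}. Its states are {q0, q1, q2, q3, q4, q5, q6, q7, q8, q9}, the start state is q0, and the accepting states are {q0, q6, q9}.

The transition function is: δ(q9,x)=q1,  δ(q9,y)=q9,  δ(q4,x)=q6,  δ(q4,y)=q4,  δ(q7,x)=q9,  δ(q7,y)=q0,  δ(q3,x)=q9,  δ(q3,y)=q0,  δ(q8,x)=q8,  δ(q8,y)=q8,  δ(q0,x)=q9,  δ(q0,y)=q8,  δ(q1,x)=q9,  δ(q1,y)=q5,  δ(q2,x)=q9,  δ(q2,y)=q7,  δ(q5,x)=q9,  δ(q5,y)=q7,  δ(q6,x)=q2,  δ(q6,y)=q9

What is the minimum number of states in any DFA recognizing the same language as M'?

Reachable states from the start: {q0,q1,q5,q7,q8,q9}. Unreachable: {q2,q3,q4,q6} — drop them.
P0 = {q0,q9} | {q1,q5,q7,q8}.
Refine {q0,q9} on symbol x: members go to different blocks, giving {q0} and {q9}.
On input x, block {q1,q5,q7,q8} splits into {q1,q5,q7} and {q8}.
Split {q1,q5,q7} by δ(·,y) → {q1,q5} and {q7}.
On input y, block {q1,q5} splits into {q1} and {q5}.
The partition is now stable with 6 blocks: {q0} | {q1} | {q9} | {q8} | {q7} | {q5}.

6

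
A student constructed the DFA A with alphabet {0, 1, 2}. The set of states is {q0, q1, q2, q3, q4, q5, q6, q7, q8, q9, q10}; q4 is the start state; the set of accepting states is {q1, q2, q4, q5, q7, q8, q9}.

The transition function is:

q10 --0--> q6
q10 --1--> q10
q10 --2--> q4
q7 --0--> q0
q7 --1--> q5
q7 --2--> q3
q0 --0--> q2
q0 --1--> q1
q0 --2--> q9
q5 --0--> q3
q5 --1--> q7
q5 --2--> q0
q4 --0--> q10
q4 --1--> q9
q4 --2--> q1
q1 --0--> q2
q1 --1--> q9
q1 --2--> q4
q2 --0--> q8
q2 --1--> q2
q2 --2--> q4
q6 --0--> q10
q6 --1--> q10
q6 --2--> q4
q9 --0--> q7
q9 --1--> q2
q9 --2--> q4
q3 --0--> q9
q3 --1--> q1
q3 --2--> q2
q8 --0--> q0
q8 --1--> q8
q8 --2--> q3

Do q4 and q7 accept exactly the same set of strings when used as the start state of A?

All states are reachable from the start state.
Initial partition by acceptance: {q1,q2,q4,q5,q7,q8,q9} | {q0,q3,q6,q10}.
Split {q1,q2,q4,q5,q7,q8,q9} by δ(·,0) → {q4,q5,q7,q8} and {q1,q2,q9}.
Refine {q4,q5,q7,q8} on symbol 1: members go to different blocks, giving {q5,q7,q8} and {q4}.
Refine {q0,q3,q6,q10} on symbol 0: members go to different blocks, giving {q0,q3} and {q6,q10}.
On input 0, block {q1,q2,q9} splits into {q2,q9} and {q1}.
Stable partition: {q5,q7,q8} | {q0,q3} | {q2,q9} | {q4} | {q6,q10} | {q1} — 6 equivalence classes.
q4 and q7 end up in different blocks, so they are distinguishable. For instance, the string '2' is accepted from only q4.

No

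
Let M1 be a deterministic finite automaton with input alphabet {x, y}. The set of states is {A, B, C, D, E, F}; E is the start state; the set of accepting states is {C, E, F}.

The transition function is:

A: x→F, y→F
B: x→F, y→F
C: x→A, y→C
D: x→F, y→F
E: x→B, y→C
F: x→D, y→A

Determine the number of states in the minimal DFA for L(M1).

Initial partition by acceptance: {C,E,F} | {A,B,D}.
On input y, block {C,E,F} splits into {C,E} and {F}.
Stable partition: {C,E} | {A,B,D} | {F} — 3 equivalence classes.

3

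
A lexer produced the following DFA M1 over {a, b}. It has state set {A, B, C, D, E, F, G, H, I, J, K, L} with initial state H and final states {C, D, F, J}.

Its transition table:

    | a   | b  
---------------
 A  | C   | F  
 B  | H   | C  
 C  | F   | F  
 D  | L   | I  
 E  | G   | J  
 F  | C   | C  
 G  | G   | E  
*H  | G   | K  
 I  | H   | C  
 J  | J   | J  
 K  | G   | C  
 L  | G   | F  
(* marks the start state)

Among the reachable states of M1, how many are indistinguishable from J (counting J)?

States {A,B,D,I,L} cannot be reached from the start state, so discard them.
Start with accepting vs non-accepting: {C,F,J} | {E,G,H,K}.
Split {E,G,H,K} by δ(·,b) → {E,K} and {G,H}.
No further refinement is possible. Final partition (3 blocks): {C,F,J} | {E,K} | {G,H}.
State J belongs to the block {C,F,J}, which has 3 states.

3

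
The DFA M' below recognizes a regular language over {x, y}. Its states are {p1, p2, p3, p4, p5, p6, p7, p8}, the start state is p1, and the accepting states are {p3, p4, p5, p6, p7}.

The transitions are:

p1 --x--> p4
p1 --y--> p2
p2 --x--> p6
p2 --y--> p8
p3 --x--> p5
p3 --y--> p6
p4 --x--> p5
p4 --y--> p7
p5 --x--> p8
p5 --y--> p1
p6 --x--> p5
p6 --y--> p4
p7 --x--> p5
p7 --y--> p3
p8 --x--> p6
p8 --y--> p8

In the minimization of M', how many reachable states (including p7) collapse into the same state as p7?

4

P0 = {p3,p4,p5,p6,p7} | {p1,p2,p8}.
On input x, block {p3,p4,p5,p6,p7} splits into {p3,p4,p6,p7} and {p5}.
The partition is now stable with 3 blocks: {p3,p4,p6,p7} | {p1,p2,p8} | {p5}.
The equivalence class containing p7 is {p3,p4,p6,p7}, of size 4.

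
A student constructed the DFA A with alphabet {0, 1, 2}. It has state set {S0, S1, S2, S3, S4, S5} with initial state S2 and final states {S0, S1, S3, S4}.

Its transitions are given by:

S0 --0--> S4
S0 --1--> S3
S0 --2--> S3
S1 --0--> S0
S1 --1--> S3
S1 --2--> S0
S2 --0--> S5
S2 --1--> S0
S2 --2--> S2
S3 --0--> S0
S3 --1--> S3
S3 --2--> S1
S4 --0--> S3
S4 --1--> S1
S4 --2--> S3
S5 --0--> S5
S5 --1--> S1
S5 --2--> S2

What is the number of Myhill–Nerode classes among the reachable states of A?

Start with accepting vs non-accepting: {S0,S1,S3,S4} | {S2,S5}.
No further refinement is possible. Final partition (2 blocks): {S0,S1,S3,S4} | {S2,S5}.

2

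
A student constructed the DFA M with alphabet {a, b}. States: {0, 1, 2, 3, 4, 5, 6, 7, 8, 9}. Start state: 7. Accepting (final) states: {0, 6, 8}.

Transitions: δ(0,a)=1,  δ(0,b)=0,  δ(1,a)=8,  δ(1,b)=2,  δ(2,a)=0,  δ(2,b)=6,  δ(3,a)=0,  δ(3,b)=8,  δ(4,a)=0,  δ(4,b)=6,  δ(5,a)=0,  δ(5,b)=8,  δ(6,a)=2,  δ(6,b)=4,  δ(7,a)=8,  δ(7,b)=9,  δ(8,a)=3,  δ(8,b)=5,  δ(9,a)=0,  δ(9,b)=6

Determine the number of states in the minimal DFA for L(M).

4

All states are reachable from the start state.
Start with accepting vs non-accepting: {0,6,8} | {1,2,3,4,5,7,9}.
Split {0,6,8} by δ(·,b) → {6,8} and {0}.
Split {1,2,3,4,5,7,9} by δ(·,a) → {2,3,4,5,9} and {1,7}.
Stable partition: {6,8} | {2,3,4,5,9} | {0} | {1,7} — 4 equivalence classes.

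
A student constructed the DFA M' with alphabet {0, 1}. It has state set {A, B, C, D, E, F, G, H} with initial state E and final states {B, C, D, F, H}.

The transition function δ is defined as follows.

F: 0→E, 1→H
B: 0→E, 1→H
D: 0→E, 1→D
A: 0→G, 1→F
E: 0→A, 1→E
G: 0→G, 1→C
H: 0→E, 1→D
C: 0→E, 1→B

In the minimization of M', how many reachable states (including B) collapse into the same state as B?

5

Start with accepting vs non-accepting: {B,C,D,F,H} | {A,E,G}.
On input 1, block {A,E,G} splits into {A,G} and {E}.
Stable partition: {B,C,D,F,H} | {A,G} | {E} — 3 equivalence classes.
The equivalence class containing B is {B,C,D,F,H}, of size 5.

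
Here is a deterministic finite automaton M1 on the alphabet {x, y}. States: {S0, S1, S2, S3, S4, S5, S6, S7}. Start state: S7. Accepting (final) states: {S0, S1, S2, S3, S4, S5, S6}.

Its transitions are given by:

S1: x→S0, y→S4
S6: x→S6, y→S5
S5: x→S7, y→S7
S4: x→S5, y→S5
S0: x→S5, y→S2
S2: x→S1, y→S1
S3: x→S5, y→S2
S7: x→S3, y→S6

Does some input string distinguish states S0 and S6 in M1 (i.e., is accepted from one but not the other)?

Yes

Initial partition by acceptance: {S0,S1,S2,S3,S4,S5,S6} | {S7}.
On input x, block {S0,S1,S2,S3,S4,S5,S6} splits into {S0,S1,S2,S3,S4,S6} and {S5}.
Refine {S0,S1,S2,S3,S4,S6} on symbol x: members go to different blocks, giving {S0,S3,S4} and {S1,S2,S6}.
Split {S0,S3,S4} by δ(·,y) → {S0,S3} and {S4}.
Split {S1,S2,S6} by δ(·,x) → {S2,S6} and {S1}.
Split {S2,S6} by δ(·,x) → {S2} and {S6}.
Stable partition: {S0,S3} | {S7} | {S5} | {S2} | {S4} | {S1} | {S6} — 7 equivalence classes.
S0 and S6 end up in different blocks, so they are distinguishable. For instance, the string 'xx' is accepted from only S6.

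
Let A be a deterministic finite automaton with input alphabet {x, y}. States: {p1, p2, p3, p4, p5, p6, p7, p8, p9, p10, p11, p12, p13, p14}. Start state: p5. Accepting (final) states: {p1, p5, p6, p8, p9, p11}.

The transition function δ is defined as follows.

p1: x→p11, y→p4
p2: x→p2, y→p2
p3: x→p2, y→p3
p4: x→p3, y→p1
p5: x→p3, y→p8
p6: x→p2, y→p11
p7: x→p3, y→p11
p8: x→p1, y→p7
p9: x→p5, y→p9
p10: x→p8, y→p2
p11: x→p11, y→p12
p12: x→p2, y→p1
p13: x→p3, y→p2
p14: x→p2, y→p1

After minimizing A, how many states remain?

4

First remove the unreachable states {p6,p9,p10,p13,p14}; 9 states remain.
P0 = {p1,p5,p8,p11} | {p2,p3,p4,p7,p12}.
Split {p1,p5,p8,p11} by δ(·,x) → {p1,p8,p11} and {p5}.
Split {p2,p3,p4,p7,p12} by δ(·,y) → {p4,p7,p12} and {p2,p3}.
The partition is now stable with 4 blocks: {p1,p8,p11} | {p4,p7,p12} | {p5} | {p2,p3}.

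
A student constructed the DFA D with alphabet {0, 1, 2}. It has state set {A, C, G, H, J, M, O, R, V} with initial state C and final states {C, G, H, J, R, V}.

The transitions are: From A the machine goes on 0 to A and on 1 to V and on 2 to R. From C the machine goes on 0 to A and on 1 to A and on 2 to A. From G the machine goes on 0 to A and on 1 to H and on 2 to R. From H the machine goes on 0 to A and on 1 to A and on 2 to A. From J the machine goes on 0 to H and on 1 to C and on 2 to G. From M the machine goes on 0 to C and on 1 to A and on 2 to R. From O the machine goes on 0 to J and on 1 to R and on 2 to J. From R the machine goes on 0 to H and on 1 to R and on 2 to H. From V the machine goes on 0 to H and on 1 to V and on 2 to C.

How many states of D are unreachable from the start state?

No path from C leads to G, J, M, O; the other 5 states are all reachable.

4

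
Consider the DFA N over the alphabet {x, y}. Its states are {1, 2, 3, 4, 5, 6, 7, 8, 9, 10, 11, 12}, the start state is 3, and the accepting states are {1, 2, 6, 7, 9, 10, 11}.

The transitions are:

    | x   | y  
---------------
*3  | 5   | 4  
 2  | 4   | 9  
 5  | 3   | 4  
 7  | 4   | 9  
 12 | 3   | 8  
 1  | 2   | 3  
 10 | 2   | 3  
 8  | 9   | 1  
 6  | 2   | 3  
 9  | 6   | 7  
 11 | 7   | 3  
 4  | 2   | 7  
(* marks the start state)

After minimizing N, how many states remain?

First remove the unreachable states {1,8,10,11,12}; 7 states remain.
Start with accepting vs non-accepting: {2,6,7,9} | {3,4,5}.
Refine {2,6,7,9} on symbol x: members go to different blocks, giving {2,7} and {6,9}.
On input x, block {3,4,5} splits into {3,5} and {4}.
Split {6,9} by δ(·,x) → {6} and {9}.
No further refinement is possible. Final partition (5 blocks): {2,7} | {3,5} | {6} | {4} | {9}.

5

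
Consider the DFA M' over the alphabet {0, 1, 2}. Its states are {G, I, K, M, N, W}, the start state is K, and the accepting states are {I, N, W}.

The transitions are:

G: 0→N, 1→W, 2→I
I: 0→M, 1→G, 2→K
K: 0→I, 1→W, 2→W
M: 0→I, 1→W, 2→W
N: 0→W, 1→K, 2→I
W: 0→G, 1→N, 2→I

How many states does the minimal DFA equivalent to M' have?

All states are reachable from the start state.
Initial partition by acceptance: {I,N,W} | {G,K,M}.
On input 0, block {I,N,W} splits into {I,W} and {N}.
On input 1, block {I,W} splits into {I} and {W}.
Refine {G,K,M} on symbol 0: members go to different blocks, giving {K,M} and {G}.
Stable partition: {I} | {K,M} | {N} | {W} | {G} — 5 equivalence classes.

5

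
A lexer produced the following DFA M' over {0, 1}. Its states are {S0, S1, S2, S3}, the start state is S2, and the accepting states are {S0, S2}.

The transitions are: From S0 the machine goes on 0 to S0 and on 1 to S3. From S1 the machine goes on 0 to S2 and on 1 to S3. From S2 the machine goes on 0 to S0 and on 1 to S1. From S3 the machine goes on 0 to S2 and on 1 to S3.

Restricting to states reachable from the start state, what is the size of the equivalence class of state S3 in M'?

All states are reachable from the start state.
Start with accepting vs non-accepting: {S0,S2} | {S1,S3}.
No further refinement is possible. Final partition (2 blocks): {S0,S2} | {S1,S3}.
The equivalence class containing S3 is {S1,S3}, of size 2.

2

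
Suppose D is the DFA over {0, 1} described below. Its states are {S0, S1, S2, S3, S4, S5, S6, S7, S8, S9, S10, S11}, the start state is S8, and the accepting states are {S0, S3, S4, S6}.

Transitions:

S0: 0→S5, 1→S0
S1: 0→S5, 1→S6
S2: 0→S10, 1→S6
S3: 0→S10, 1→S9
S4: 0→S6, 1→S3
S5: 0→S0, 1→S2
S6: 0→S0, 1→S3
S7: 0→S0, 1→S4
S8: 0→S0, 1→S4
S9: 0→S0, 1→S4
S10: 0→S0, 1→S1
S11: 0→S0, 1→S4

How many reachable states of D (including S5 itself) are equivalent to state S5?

Reachable states from the start: {S0,S1,S2,S3,S4,S5,S6,S8,S9,S10}. Unreachable: {S7,S11} — drop them.
Initial partition by acceptance: {S0,S3,S4,S6} | {S1,S2,S5,S8,S9,S10}.
On input 0, block {S0,S3,S4,S6} splits into {S0,S3} and {S4,S6}.
On input 1, block {S0,S3} splits into {S0} and {S3}.
Refine {S1,S2,S5,S8,S9,S10} on symbol 0: members go to different blocks, giving {S5,S8,S9,S10} and {S1,S2}.
Split {S5,S8,S9,S10} by δ(·,1) → {S5,S10} and {S8,S9}.
Refine {S4,S6} on symbol 0: members go to different blocks, giving {S4} and {S6}.
No further refinement is possible. Final partition (7 blocks): {S0} | {S5,S10} | {S4} | {S3} | {S1,S2} | {S8,S9} | {S6}.
State S5 belongs to the block {S5,S10}, which has 2 states.

2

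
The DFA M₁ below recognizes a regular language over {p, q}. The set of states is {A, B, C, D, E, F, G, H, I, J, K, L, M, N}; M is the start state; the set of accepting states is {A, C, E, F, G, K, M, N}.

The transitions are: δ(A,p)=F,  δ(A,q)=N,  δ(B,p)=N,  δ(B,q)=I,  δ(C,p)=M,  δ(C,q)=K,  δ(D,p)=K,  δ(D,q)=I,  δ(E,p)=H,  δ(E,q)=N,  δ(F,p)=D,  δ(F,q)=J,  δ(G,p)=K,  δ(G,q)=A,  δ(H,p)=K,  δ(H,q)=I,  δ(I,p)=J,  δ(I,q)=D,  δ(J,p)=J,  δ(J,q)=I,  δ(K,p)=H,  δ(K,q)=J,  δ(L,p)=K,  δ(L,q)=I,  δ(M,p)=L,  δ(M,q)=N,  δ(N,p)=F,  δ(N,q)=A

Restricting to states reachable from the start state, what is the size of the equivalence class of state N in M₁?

2

First remove the unreachable states {B,C,E,G}; 10 states remain.
Start with accepting vs non-accepting: {A,F,K,M,N} | {D,H,I,J,L}.
Refine {A,F,K,M,N} on symbol p: members go to different blocks, giving {F,K,M} and {A,N}.
On input q, block {F,K,M} splits into {F,K} and {M}.
Split {D,H,I,J,L} by δ(·,p) → {D,H,L} and {I,J}.
On input q, block {I,J} splits into {I} and {J}.
No further refinement is possible. Final partition (6 blocks): {F,K} | {D,H,L} | {A,N} | {M} | {I} | {J}.
The equivalence class containing N is {A,N}, of size 2.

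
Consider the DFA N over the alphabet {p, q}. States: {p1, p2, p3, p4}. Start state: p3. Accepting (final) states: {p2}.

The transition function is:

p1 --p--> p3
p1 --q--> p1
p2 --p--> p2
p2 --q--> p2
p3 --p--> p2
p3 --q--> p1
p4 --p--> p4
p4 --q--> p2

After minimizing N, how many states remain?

Reachable states from the start: {p1,p2,p3}. Unreachable: {p4} — drop them.
P0 = {p2} | {p1,p3}.
Split {p1,p3} by δ(·,p) → {p1} and {p3}.
The partition is now stable with 3 blocks: {p2} | {p1} | {p3}.

3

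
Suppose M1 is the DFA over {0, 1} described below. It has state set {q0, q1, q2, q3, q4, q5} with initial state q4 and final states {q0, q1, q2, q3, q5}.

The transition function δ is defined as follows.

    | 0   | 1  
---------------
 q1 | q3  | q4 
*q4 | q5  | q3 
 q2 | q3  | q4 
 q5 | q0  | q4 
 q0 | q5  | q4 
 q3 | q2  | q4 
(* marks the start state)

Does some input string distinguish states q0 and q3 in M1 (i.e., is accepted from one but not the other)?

No

First remove the unreachable states {q1}; 5 states remain.
Start with accepting vs non-accepting: {q0,q2,q3,q5} | {q4}.
Stable partition: {q0,q2,q3,q5} | {q4} — 2 equivalence classes.
q0 and q3 lie in the same block of the stable partition, so they are equivalent — no string distinguishes them.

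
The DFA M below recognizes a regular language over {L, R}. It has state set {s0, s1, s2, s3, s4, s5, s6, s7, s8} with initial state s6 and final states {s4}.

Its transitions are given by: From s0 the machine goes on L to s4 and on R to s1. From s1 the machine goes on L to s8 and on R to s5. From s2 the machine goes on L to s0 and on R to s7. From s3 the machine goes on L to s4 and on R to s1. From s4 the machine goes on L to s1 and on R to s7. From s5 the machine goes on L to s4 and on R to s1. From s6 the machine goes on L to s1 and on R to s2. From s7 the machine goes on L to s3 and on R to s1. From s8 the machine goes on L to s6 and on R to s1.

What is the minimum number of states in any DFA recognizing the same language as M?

Start with accepting vs non-accepting: {s4} | {s0,s1,s2,s3,s5,s6,s7,s8}.
On input L, block {s0,s1,s2,s3,s5,s6,s7,s8} splits into {s1,s2,s6,s7,s8} and {s0,s3,s5}.
Split {s1,s2,s6,s7,s8} by δ(·,L) → {s1,s6,s8} and {s2,s7}.
Split {s1,s6,s8} by δ(·,R) → {s1} and {s6} and {s8}.
Refine {s2,s7} on symbol R: members go to different blocks, giving {s2} and {s7}.
Stable partition: {s4} | {s1} | {s0,s3,s5} | {s2} | {s6} | {s8} | {s7} — 7 equivalence classes.

7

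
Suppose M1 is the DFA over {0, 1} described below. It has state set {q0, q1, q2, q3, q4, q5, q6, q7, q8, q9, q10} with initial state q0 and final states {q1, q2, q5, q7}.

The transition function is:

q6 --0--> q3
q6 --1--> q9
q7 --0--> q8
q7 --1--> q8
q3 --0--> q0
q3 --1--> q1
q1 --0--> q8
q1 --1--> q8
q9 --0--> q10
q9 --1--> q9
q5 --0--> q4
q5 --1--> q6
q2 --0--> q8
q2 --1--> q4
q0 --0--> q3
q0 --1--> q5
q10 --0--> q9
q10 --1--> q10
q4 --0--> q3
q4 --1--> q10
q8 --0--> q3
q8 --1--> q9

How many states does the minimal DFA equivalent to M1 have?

First remove the unreachable states {q2,q7}; 9 states remain.
P0 = {q1,q5} | {q0,q3,q4,q6,q8,q9,q10}.
Refine {q0,q3,q4,q6,q8,q9,q10} on symbol 1: members go to different blocks, giving {q4,q6,q8,q9,q10} and {q0,q3}.
Split {q4,q6,q8,q9,q10} by δ(·,0) → {q4,q6,q8} and {q9,q10}.
Stable partition: {q1,q5} | {q4,q6,q8} | {q0,q3} | {q9,q10} — 4 equivalence classes.

4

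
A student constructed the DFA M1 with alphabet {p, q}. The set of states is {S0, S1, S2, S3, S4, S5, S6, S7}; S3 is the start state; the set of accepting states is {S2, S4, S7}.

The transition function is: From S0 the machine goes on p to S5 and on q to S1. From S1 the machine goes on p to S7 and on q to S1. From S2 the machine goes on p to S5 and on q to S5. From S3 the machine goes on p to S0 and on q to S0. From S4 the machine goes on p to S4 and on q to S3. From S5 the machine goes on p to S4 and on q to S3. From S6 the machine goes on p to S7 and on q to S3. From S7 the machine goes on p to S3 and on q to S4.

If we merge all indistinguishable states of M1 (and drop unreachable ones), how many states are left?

6

First remove the unreachable states {S2,S6}; 6 states remain.
Initial partition by acceptance: {S4,S7} | {S0,S1,S3,S5}.
Split {S4,S7} by δ(·,p) → {S4} and {S7}.
Refine {S0,S1,S3,S5} on symbol p: members go to different blocks, giving {S0,S3} and {S1} and {S5}.
Refine {S0,S3} on symbol p: members go to different blocks, giving {S0} and {S3}.
No further refinement is possible. Final partition (6 blocks): {S4} | {S0} | {S7} | {S1} | {S5} | {S3}.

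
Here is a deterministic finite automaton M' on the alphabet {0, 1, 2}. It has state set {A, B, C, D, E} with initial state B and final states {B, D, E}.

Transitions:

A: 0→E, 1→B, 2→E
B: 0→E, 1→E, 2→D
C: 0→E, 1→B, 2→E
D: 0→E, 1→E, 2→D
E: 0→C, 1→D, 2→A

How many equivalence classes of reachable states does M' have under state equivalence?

All states are reachable from the start state.
P0 = {B,D,E} | {A,C}.
On input 0, block {B,D,E} splits into {B,D} and {E}.
The partition is now stable with 3 blocks: {B,D} | {A,C} | {E}.

3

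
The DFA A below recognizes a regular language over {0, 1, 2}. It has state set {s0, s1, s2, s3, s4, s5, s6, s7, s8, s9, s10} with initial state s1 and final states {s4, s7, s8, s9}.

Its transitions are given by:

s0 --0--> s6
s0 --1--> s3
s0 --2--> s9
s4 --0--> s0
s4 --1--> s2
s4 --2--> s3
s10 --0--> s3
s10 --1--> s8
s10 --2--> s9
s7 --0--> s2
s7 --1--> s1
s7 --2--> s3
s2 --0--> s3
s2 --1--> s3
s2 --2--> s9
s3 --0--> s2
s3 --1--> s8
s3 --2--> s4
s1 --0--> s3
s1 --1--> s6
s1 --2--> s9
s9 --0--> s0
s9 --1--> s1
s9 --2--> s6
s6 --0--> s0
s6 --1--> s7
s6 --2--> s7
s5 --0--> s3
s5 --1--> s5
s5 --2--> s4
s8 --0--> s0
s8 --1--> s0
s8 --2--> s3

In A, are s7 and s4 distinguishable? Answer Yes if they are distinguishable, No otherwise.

First remove the unreachable states {s5,s10}; 9 states remain.
P0 = {s4,s7,s8,s9} | {s0,s1,s2,s3,s6}.
Split {s0,s1,s2,s3,s6} by δ(·,1) → {s0,s1,s2} and {s3,s6}.
The partition is now stable with 3 blocks: {s4,s7,s8,s9} | {s0,s1,s2} | {s3,s6}.
s7 and s4 lie in the same block of the stable partition, so they are equivalent — no string distinguishes them.

No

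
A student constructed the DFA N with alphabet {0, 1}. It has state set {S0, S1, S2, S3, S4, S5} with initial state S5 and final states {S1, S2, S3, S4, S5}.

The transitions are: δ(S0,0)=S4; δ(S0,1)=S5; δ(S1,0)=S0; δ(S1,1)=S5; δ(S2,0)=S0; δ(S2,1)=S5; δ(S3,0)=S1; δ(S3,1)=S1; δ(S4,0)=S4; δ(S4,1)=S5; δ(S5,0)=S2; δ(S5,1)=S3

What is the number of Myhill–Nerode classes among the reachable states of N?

5

Every state is reachable, so we keep all 6.
Initial partition by acceptance: {S1,S2,S3,S4,S5} | {S0}.
Split {S1,S2,S3,S4,S5} by δ(·,0) → {S3,S4,S5} and {S1,S2}.
Split {S3,S4,S5} by δ(·,0) → {S3,S5} and {S4}.
Refine {S3,S5} on symbol 1: members go to different blocks, giving {S3} and {S5}.
Stable partition: {S3} | {S0} | {S1,S2} | {S4} | {S5} — 5 equivalence classes.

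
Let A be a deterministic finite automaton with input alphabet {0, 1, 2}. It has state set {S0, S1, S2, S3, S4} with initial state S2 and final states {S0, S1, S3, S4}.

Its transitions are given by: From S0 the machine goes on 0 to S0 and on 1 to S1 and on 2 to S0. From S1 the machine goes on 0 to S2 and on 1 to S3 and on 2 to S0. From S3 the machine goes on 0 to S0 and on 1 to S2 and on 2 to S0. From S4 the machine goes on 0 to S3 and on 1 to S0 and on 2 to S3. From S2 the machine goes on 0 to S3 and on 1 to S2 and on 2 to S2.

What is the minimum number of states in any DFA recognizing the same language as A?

Reachable states from the start: {S0,S1,S2,S3}. Unreachable: {S4} — drop them.
P0 = {S0,S1,S3} | {S2}.
Split {S0,S1,S3} by δ(·,0) → {S0,S3} and {S1}.
Split {S0,S3} by δ(·,1) → {S0} and {S3}.
Stable partition: {S0} | {S2} | {S1} | {S3} — 4 equivalence classes.

4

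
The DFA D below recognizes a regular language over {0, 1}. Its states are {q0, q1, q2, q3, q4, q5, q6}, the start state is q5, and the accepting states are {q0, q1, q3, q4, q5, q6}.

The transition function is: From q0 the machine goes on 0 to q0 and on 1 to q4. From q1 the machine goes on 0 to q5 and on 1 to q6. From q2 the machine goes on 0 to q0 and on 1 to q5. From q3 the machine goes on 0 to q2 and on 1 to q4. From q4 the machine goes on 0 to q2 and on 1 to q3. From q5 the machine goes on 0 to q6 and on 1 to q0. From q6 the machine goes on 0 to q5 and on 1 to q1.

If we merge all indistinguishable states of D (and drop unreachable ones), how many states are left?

Initial partition by acceptance: {q0,q1,q3,q4,q5,q6} | {q2}.
Split {q0,q1,q3,q4,q5,q6} by δ(·,0) → {q0,q1,q5,q6} and {q3,q4}.
Refine {q0,q1,q5,q6} on symbol 1: members go to different blocks, giving {q1,q5,q6} and {q0}.
Refine {q1,q5,q6} on symbol 1: members go to different blocks, giving {q1,q6} and {q5}.
Stable partition: {q1,q6} | {q2} | {q3,q4} | {q0} | {q5} — 5 equivalence classes.

5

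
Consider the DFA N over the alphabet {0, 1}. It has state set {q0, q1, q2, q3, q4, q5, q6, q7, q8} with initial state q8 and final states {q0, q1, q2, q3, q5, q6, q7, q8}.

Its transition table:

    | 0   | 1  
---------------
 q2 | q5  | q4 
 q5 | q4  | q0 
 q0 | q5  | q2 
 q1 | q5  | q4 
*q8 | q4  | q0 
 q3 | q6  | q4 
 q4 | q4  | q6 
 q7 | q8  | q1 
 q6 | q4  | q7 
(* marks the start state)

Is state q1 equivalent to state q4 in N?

First remove the unreachable states {q3}; 8 states remain.
Initial partition by acceptance: {q0,q1,q2,q5,q6,q7,q8} | {q4}.
Refine {q0,q1,q2,q5,q6,q7,q8} on symbol 0: members go to different blocks, giving {q0,q1,q2,q7} and {q5,q6,q8}.
On input 1, block {q0,q1,q2,q7} splits into {q0,q7} and {q1,q2}.
No further refinement is possible. Final partition (4 blocks): {q0,q7} | {q4} | {q5,q6,q8} | {q1,q2}.
q1 and q4 end up in different blocks, so they are distinguishable. For instance, the string 'ε' is accepted from only q1.

No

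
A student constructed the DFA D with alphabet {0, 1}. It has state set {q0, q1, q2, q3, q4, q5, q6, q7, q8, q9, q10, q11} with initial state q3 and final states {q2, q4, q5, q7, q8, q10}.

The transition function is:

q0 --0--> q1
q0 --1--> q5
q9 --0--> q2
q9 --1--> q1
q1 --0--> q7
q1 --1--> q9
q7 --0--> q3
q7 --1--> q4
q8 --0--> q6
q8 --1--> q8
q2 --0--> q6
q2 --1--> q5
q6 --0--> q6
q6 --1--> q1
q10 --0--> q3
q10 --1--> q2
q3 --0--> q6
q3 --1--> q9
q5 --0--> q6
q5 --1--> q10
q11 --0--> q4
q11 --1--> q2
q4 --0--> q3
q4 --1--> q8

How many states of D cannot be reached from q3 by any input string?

BFS from q3 reaches {q1, q2, q3, q4, q5, q6, q7, q8, q9, q10}; the 2 state(s) q0, q11 are never visited.

2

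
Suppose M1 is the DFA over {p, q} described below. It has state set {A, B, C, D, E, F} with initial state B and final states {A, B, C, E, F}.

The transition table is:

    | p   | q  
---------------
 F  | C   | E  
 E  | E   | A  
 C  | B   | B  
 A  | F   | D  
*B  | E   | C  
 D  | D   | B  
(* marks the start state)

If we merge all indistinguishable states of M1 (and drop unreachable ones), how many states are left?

Start with accepting vs non-accepting: {A,B,C,E,F} | {D}.
Split {A,B,C,E,F} by δ(·,q) → {B,C,E,F} and {A}.
Refine {B,C,E,F} on symbol q: members go to different blocks, giving {B,C,F} and {E}.
Refine {B,C,F} on symbol p: members go to different blocks, giving {C,F} and {B}.
On input p, block {C,F} splits into {C} and {F}.
Stable partition: {C} | {D} | {A} | {E} | {B} | {F} — 6 equivalence classes.

6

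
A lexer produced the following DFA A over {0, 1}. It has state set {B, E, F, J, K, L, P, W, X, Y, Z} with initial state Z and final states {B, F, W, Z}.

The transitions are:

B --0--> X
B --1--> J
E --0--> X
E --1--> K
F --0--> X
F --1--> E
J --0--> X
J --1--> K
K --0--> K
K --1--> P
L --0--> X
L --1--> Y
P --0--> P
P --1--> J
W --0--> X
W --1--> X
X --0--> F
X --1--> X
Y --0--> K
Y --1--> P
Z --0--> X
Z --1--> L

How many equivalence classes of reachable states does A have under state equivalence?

Reachable states from the start: {E,F,J,K,L,P,X,Y,Z}. Unreachable: {B,W} — drop them.
Start with accepting vs non-accepting: {F,Z} | {E,J,K,L,P,X,Y}.
Refine {E,J,K,L,P,X,Y} on symbol 0: members go to different blocks, giving {E,J,K,L,P,Y} and {X}.
On input 0, block {E,J,K,L,P,Y} splits into {E,J,L} and {K,P,Y}.
Refine {K,P,Y} on symbol 1: members go to different blocks, giving {K,Y} and {P}.
No further refinement is possible. Final partition (5 blocks): {F,Z} | {E,J,L} | {X} | {K,Y} | {P}.

5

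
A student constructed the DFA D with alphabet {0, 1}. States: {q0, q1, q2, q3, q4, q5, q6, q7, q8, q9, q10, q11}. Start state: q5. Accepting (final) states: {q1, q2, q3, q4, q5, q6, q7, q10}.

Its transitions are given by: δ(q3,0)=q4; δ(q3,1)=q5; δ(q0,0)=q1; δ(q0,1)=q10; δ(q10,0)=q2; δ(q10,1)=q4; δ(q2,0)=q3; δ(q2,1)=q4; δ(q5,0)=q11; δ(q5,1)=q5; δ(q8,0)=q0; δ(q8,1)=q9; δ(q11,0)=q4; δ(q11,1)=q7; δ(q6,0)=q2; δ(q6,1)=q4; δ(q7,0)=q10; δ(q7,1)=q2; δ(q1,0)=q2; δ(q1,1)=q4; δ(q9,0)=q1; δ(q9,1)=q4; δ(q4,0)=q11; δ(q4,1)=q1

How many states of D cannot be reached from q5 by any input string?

BFS from q5 reaches {q1, q2, q3, q4, q5, q7, q10, q11}; the 4 state(s) q0, q6, q8, q9 are never visited.

4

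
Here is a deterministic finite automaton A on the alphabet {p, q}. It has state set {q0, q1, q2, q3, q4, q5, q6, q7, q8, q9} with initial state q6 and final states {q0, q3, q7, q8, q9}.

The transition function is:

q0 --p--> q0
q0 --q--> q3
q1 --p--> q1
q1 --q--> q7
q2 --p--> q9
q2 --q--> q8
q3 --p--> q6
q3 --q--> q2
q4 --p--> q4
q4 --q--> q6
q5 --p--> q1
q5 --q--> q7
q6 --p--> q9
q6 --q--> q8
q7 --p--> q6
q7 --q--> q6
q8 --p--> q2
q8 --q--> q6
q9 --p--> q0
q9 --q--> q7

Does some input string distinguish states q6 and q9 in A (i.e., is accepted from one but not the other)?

States {q1,q4,q5} cannot be reached from the start state, so discard them.
P0 = {q0,q3,q7,q8,q9} | {q2,q6}.
Refine {q0,q3,q7,q8,q9} on symbol p: members go to different blocks, giving {q3,q7,q8} and {q0,q9}.
No further refinement is possible. Final partition (3 blocks): {q3,q7,q8} | {q2,q6} | {q0,q9}.
q6 and q9 end up in different blocks, so they are distinguishable. For instance, the string 'ε' is accepted from only q9.

Yes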